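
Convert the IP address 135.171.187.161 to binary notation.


135 = 10000111
171 = 10101011
187 = 10111011
161 = 10100001
Binary: 10000111.10101011.10111011.10100001


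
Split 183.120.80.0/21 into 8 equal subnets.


New prefix = 21 + 3 = 24
Each subnet has 256 addresses
  183.120.80.0/24
  183.120.81.0/24
  183.120.82.0/24
  183.120.83.0/24
  183.120.84.0/24
  183.120.85.0/24
  183.120.86.0/24
  183.120.87.0/24
Subnets: 183.120.80.0/24, 183.120.81.0/24, 183.120.82.0/24, 183.120.83.0/24, 183.120.84.0/24, 183.120.85.0/24, 183.120.86.0/24, 183.120.87.0/24


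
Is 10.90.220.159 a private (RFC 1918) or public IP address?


RFC 1918 private ranges:
  10.0.0.0/8 (10.0.0.0 - 10.255.255.255)
  172.16.0.0/12 (172.16.0.0 - 172.31.255.255)
  192.168.0.0/16 (192.168.0.0 - 192.168.255.255)
Private (in 10.0.0.0/8)


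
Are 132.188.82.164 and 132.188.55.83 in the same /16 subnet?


Mask: 255.255.0.0
132.188.82.164 AND mask = 132.188.0.0
132.188.55.83 AND mask = 132.188.0.0
Yes, same subnet (132.188.0.0)


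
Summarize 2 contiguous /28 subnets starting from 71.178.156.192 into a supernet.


Original prefix: /28
Number of subnets: 2 = 2^1
New prefix = 28 - 1 = 27
Supernet: 71.178.156.192/27


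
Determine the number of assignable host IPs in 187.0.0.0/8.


Host bits = 32 - 8 = 24
Total addresses = 2^24 = 16777216
Usable = total - 2 (network and broadcast)
Usable hosts: 16777214


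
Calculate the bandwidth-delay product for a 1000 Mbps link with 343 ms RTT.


BDP = bandwidth * RTT
= 1000 Mbps * 343 ms
= 1000 * 1e6 * 343 / 1000 bits
= 343000000 bits
= 42875000 bytes
= 41870.1172 KB
BDP = 343000000 bits (42875000 bytes)


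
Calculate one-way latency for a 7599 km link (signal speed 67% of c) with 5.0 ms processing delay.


Speed = 0.67 * 3e5 km/s = 201000 km/s
Propagation delay = 7599 / 201000 = 0.0378 s = 37.806 ms
Processing delay = 5.0 ms
Total one-way latency = 42.806 ms


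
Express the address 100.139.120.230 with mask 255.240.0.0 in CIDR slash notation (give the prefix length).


Binary: 11111111.11110000.00000000.00000000
Count leading 1s
Prefix: /12


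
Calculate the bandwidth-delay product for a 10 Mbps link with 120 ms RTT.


BDP = bandwidth * RTT
= 10 Mbps * 120 ms
= 10 * 1e6 * 120 / 1000 bits
= 1200000 bits
= 150000 bytes
= 146.4844 KB
BDP = 1200000 bits (150000 bytes)


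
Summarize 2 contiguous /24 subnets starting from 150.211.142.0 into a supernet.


Original prefix: /24
Number of subnets: 2 = 2^1
New prefix = 24 - 1 = 23
Supernet: 150.211.142.0/23


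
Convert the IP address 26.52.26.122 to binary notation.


26 = 00011010
52 = 00110100
26 = 00011010
122 = 01111010
Binary: 00011010.00110100.00011010.01111010


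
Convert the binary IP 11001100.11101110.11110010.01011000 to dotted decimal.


11001100 = 204
11101110 = 238
11110010 = 242
01011000 = 88
IP: 204.238.242.88


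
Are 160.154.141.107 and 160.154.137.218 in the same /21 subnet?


Mask: 255.255.248.0
160.154.141.107 AND mask = 160.154.136.0
160.154.137.218 AND mask = 160.154.136.0
Yes, same subnet (160.154.136.0)


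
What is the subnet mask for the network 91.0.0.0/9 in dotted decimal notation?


/9 means 9 network bits, 23 host bits
Binary: 11111111100000000000000000000000
Mask: 255.128.0.0


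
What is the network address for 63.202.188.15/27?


IP:   00111111.11001010.10111100.00001111
Mask: 11111111.11111111.11111111.11100000
AND operation:
Net:  00111111.11001010.10111100.00000000
Network: 63.202.188.0/27


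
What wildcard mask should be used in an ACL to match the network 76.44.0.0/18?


Subnet mask: 255.255.192.0
Wildcard = 255.255.255.255 - subnet mask
255 - 255 = 0
255 - 255 = 0
255 - 192 = 63
255 - 0 = 255
Wildcard: 0.0.63.255


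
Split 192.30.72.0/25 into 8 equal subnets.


New prefix = 25 + 3 = 28
Each subnet has 16 addresses
  192.30.72.0/28
  192.30.72.16/28
  192.30.72.32/28
  192.30.72.48/28
  192.30.72.64/28
  192.30.72.80/28
  192.30.72.96/28
  192.30.72.112/28
Subnets: 192.30.72.0/28, 192.30.72.16/28, 192.30.72.32/28, 192.30.72.48/28, 192.30.72.64/28, 192.30.72.80/28, 192.30.72.96/28, 192.30.72.112/28


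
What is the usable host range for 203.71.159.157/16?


Network: 203.71.0.0
Broadcast: 203.71.255.255
First usable = network + 1
Last usable = broadcast - 1
Range: 203.71.0.1 to 203.71.255.254


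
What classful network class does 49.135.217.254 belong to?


First octet: 49
Binary: 00110001
0xxxxxxx -> Class A (1-126)
Class A, default mask 255.0.0.0 (/8)


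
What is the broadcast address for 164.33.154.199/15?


Network: 164.32.0.0/15
Host bits = 17
Set all host bits to 1:
Broadcast: 164.33.255.255


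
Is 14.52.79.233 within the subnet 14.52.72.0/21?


Subnet network: 14.52.72.0
Test IP AND mask: 14.52.72.0
Yes, 14.52.79.233 is in 14.52.72.0/21


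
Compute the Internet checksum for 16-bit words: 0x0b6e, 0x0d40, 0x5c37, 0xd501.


Sum all words (with carry folding):
+ 0x0b6e = 0x0b6e
+ 0x0d40 = 0x18ae
+ 0x5c37 = 0x74e5
+ 0xd501 = 0x49e7
One's complement: ~0x49e7
Checksum = 0xb618


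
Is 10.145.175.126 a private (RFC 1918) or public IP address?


RFC 1918 private ranges:
  10.0.0.0/8 (10.0.0.0 - 10.255.255.255)
  172.16.0.0/12 (172.16.0.0 - 172.31.255.255)
  192.168.0.0/16 (192.168.0.0 - 192.168.255.255)
Private (in 10.0.0.0/8)


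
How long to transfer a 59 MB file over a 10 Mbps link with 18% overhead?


Effective throughput = 10 * (1 - 18/100) = 8.2 Mbps
File size in Mb = 59 * 8 = 472 Mb
Time = 472 / 8.2
Time = 57.561 seconds


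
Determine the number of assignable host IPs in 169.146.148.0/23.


Host bits = 32 - 23 = 9
Total addresses = 2^9 = 512
Usable = total - 2 (network and broadcast)
Usable hosts: 510


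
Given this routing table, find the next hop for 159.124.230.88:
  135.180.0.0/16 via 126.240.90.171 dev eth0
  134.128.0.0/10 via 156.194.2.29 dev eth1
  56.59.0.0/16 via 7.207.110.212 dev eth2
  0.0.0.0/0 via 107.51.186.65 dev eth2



Longest prefix match for 159.124.230.88:
  /16 135.180.0.0: no
  /10 134.128.0.0: no
  /16 56.59.0.0: no
  /0 0.0.0.0: MATCH
Selected: next-hop 107.51.186.65 via eth2 (matched /0)


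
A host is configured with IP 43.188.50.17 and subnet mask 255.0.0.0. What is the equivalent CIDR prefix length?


Binary: 11111111.00000000.00000000.00000000
Count leading 1s
Prefix: /8


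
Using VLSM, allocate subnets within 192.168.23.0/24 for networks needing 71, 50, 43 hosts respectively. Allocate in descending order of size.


71 hosts -> /25 (126 usable): 192.168.23.0/25
50 hosts -> /26 (62 usable): 192.168.23.128/26
43 hosts -> /26 (62 usable): 192.168.23.192/26
Allocation: 192.168.23.0/25 (71 hosts, 126 usable); 192.168.23.128/26 (50 hosts, 62 usable); 192.168.23.192/26 (43 hosts, 62 usable)


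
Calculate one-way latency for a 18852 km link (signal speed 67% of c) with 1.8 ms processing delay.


Speed = 0.67 * 3e5 km/s = 201000 km/s
Propagation delay = 18852 / 201000 = 0.0938 s = 93.791 ms
Processing delay = 1.8 ms
Total one-way latency = 95.591 ms


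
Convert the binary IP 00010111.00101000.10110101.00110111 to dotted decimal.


00010111 = 23
00101000 = 40
10110101 = 181
00110111 = 55
IP: 23.40.181.55


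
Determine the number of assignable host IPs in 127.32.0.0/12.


Host bits = 32 - 12 = 20
Total addresses = 2^20 = 1048576
Usable = total - 2 (network and broadcast)
Usable hosts: 1048574


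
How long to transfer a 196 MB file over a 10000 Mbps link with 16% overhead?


Effective throughput = 10000 * (1 - 16/100) = 8400 Mbps
File size in Mb = 196 * 8 = 1568 Mb
Time = 1568 / 8400
Time = 0.1867 seconds


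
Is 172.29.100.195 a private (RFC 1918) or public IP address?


RFC 1918 private ranges:
  10.0.0.0/8 (10.0.0.0 - 10.255.255.255)
  172.16.0.0/12 (172.16.0.0 - 172.31.255.255)
  192.168.0.0/16 (192.168.0.0 - 192.168.255.255)
Private (in 172.16.0.0/12)


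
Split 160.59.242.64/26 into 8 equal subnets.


New prefix = 26 + 3 = 29
Each subnet has 8 addresses
  160.59.242.64/29
  160.59.242.72/29
  160.59.242.80/29
  160.59.242.88/29
  160.59.242.96/29
  160.59.242.104/29
  160.59.242.112/29
  160.59.242.120/29
Subnets: 160.59.242.64/29, 160.59.242.72/29, 160.59.242.80/29, 160.59.242.88/29, 160.59.242.96/29, 160.59.242.104/29, 160.59.242.112/29, 160.59.242.120/29


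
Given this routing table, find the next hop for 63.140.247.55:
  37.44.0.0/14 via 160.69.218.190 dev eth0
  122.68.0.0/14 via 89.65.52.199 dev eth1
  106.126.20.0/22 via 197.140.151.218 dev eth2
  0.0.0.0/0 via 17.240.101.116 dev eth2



Longest prefix match for 63.140.247.55:
  /14 37.44.0.0: no
  /14 122.68.0.0: no
  /22 106.126.20.0: no
  /0 0.0.0.0: MATCH
Selected: next-hop 17.240.101.116 via eth2 (matched /0)


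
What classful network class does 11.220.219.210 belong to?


First octet: 11
Binary: 00001011
0xxxxxxx -> Class A (1-126)
Class A, default mask 255.0.0.0 (/8)


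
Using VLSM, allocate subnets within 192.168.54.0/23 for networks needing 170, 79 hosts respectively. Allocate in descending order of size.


170 hosts -> /24 (254 usable): 192.168.54.0/24
79 hosts -> /25 (126 usable): 192.168.55.0/25
Allocation: 192.168.54.0/24 (170 hosts, 254 usable); 192.168.55.0/25 (79 hosts, 126 usable)


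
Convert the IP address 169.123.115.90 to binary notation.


169 = 10101001
123 = 01111011
115 = 01110011
90 = 01011010
Binary: 10101001.01111011.01110011.01011010


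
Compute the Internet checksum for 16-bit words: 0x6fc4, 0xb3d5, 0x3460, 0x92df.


Sum all words (with carry folding):
+ 0x6fc4 = 0x6fc4
+ 0xb3d5 = 0x239a
+ 0x3460 = 0x57fa
+ 0x92df = 0xead9
One's complement: ~0xead9
Checksum = 0x1526


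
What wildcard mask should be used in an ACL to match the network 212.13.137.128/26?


Subnet mask: 255.255.255.192
Wildcard = 255.255.255.255 - subnet mask
255 - 255 = 0
255 - 255 = 0
255 - 255 = 0
255 - 192 = 63
Wildcard: 0.0.0.63


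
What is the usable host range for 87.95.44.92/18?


Network: 87.95.0.0
Broadcast: 87.95.63.255
First usable = network + 1
Last usable = broadcast - 1
Range: 87.95.0.1 to 87.95.63.254


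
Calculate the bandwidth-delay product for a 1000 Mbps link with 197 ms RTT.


BDP = bandwidth * RTT
= 1000 Mbps * 197 ms
= 1000 * 1e6 * 197 / 1000 bits
= 197000000 bits
= 24625000 bytes
= 24047.8516 KB
BDP = 197000000 bits (24625000 bytes)


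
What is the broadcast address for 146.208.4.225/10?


Network: 146.192.0.0/10
Host bits = 22
Set all host bits to 1:
Broadcast: 146.255.255.255


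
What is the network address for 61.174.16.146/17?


IP:   00111101.10101110.00010000.10010010
Mask: 11111111.11111111.10000000.00000000
AND operation:
Net:  00111101.10101110.00000000.00000000
Network: 61.174.0.0/17


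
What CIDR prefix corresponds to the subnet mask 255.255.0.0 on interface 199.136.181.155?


Binary: 11111111.11111111.00000000.00000000
Count leading 1s
Prefix: /16


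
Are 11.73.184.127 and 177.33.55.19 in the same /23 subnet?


Mask: 255.255.254.0
11.73.184.127 AND mask = 11.73.184.0
177.33.55.19 AND mask = 177.33.54.0
No, different subnets (11.73.184.0 vs 177.33.54.0)


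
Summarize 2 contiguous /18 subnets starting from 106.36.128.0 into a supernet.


Original prefix: /18
Number of subnets: 2 = 2^1
New prefix = 18 - 1 = 17
Supernet: 106.36.128.0/17


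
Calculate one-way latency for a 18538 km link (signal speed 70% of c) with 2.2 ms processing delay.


Speed = 0.7 * 3e5 km/s = 210000 km/s
Propagation delay = 18538 / 210000 = 0.0883 s = 88.2762 ms
Processing delay = 2.2 ms
Total one-way latency = 90.4762 ms


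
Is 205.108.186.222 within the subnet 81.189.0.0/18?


Subnet network: 81.189.0.0
Test IP AND mask: 205.108.128.0
No, 205.108.186.222 is not in 81.189.0.0/18


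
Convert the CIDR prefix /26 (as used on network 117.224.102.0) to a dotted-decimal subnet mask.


/26 means 26 network bits, 6 host bits
Binary: 11111111111111111111111111000000
Mask: 255.255.255.192


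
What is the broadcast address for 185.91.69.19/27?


Network: 185.91.69.0/27
Host bits = 5
Set all host bits to 1:
Broadcast: 185.91.69.31


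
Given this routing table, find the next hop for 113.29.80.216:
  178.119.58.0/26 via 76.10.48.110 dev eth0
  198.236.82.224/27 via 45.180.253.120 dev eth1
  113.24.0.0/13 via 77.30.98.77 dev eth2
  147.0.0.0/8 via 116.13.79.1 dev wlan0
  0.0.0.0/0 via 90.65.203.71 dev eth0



Longest prefix match for 113.29.80.216:
  /26 178.119.58.0: no
  /27 198.236.82.224: no
  /13 113.24.0.0: MATCH
  /8 147.0.0.0: no
  /0 0.0.0.0: MATCH
Selected: next-hop 77.30.98.77 via eth2 (matched /13)


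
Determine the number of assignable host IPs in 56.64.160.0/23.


Host bits = 32 - 23 = 9
Total addresses = 2^9 = 512
Usable = total - 2 (network and broadcast)
Usable hosts: 510


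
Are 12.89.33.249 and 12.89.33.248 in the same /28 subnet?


Mask: 255.255.255.240
12.89.33.249 AND mask = 12.89.33.240
12.89.33.248 AND mask = 12.89.33.240
Yes, same subnet (12.89.33.240)


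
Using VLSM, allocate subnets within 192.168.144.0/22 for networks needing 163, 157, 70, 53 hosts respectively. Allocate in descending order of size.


163 hosts -> /24 (254 usable): 192.168.144.0/24
157 hosts -> /24 (254 usable): 192.168.145.0/24
70 hosts -> /25 (126 usable): 192.168.146.0/25
53 hosts -> /26 (62 usable): 192.168.146.128/26
Allocation: 192.168.144.0/24 (163 hosts, 254 usable); 192.168.145.0/24 (157 hosts, 254 usable); 192.168.146.0/25 (70 hosts, 126 usable); 192.168.146.128/26 (53 hosts, 62 usable)


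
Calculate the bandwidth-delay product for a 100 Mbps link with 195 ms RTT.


BDP = bandwidth * RTT
= 100 Mbps * 195 ms
= 100 * 1e6 * 195 / 1000 bits
= 19500000 bits
= 2437500 bytes
= 2380.3711 KB
BDP = 19500000 bits (2437500 bytes)


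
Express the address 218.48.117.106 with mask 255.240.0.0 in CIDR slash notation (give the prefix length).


Binary: 11111111.11110000.00000000.00000000
Count leading 1s
Prefix: /12


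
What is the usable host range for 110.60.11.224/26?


Network: 110.60.11.192
Broadcast: 110.60.11.255
First usable = network + 1
Last usable = broadcast - 1
Range: 110.60.11.193 to 110.60.11.254


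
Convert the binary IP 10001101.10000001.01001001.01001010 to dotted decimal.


10001101 = 141
10000001 = 129
01001001 = 73
01001010 = 74
IP: 141.129.73.74


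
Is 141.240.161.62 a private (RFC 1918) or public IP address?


RFC 1918 private ranges:
  10.0.0.0/8 (10.0.0.0 - 10.255.255.255)
  172.16.0.0/12 (172.16.0.0 - 172.31.255.255)
  192.168.0.0/16 (192.168.0.0 - 192.168.255.255)
Public (not in any RFC 1918 range)


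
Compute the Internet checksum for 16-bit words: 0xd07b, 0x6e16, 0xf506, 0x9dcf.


Sum all words (with carry folding):
+ 0xd07b = 0xd07b
+ 0x6e16 = 0x3e92
+ 0xf506 = 0x3399
+ 0x9dcf = 0xd168
One's complement: ~0xd168
Checksum = 0x2e97


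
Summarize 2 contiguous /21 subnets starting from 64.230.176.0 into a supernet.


Original prefix: /21
Number of subnets: 2 = 2^1
New prefix = 21 - 1 = 20
Supernet: 64.230.176.0/20


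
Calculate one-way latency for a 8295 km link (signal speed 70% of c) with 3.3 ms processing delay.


Speed = 0.7 * 3e5 km/s = 210000 km/s
Propagation delay = 8295 / 210000 = 0.0395 s = 39.5 ms
Processing delay = 3.3 ms
Total one-way latency = 42.8 ms


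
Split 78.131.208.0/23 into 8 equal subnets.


New prefix = 23 + 3 = 26
Each subnet has 64 addresses
  78.131.208.0/26
  78.131.208.64/26
  78.131.208.128/26
  78.131.208.192/26
  78.131.209.0/26
  78.131.209.64/26
  78.131.209.128/26
  78.131.209.192/26
Subnets: 78.131.208.0/26, 78.131.208.64/26, 78.131.208.128/26, 78.131.208.192/26, 78.131.209.0/26, 78.131.209.64/26, 78.131.209.128/26, 78.131.209.192/26


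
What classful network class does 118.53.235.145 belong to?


First octet: 118
Binary: 01110110
0xxxxxxx -> Class A (1-126)
Class A, default mask 255.0.0.0 (/8)


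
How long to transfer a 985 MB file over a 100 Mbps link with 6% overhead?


Effective throughput = 100 * (1 - 6/100) = 94 Mbps
File size in Mb = 985 * 8 = 7880 Mb
Time = 7880 / 94
Time = 83.8298 seconds


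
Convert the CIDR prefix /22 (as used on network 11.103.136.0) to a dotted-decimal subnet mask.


/22 means 22 network bits, 10 host bits
Binary: 11111111111111111111110000000000
Mask: 255.255.252.0


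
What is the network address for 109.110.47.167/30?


IP:   01101101.01101110.00101111.10100111
Mask: 11111111.11111111.11111111.11111100
AND operation:
Net:  01101101.01101110.00101111.10100100
Network: 109.110.47.164/30


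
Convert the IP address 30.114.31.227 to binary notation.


30 = 00011110
114 = 01110010
31 = 00011111
227 = 11100011
Binary: 00011110.01110010.00011111.11100011


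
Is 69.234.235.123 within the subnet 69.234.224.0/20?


Subnet network: 69.234.224.0
Test IP AND mask: 69.234.224.0
Yes, 69.234.235.123 is in 69.234.224.0/20


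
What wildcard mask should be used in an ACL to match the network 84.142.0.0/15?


Subnet mask: 255.254.0.0
Wildcard = 255.255.255.255 - subnet mask
255 - 255 = 0
255 - 254 = 1
255 - 0 = 255
255 - 0 = 255
Wildcard: 0.1.255.255


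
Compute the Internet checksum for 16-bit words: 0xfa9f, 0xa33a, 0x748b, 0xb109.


Sum all words (with carry folding):
+ 0xfa9f = 0xfa9f
+ 0xa33a = 0x9dda
+ 0x748b = 0x1266
+ 0xb109 = 0xc36f
One's complement: ~0xc36f
Checksum = 0x3c90


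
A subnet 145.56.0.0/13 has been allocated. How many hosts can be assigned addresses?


Host bits = 32 - 13 = 19
Total addresses = 2^19 = 524288
Usable = total - 2 (network and broadcast)
Usable hosts: 524286


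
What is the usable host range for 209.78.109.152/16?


Network: 209.78.0.0
Broadcast: 209.78.255.255
First usable = network + 1
Last usable = broadcast - 1
Range: 209.78.0.1 to 209.78.255.254


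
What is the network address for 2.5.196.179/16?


IP:   00000010.00000101.11000100.10110011
Mask: 11111111.11111111.00000000.00000000
AND operation:
Net:  00000010.00000101.00000000.00000000
Network: 2.5.0.0/16


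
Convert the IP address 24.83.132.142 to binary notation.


24 = 00011000
83 = 01010011
132 = 10000100
142 = 10001110
Binary: 00011000.01010011.10000100.10001110


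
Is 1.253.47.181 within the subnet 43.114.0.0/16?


Subnet network: 43.114.0.0
Test IP AND mask: 1.253.0.0
No, 1.253.47.181 is not in 43.114.0.0/16


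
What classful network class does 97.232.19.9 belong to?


First octet: 97
Binary: 01100001
0xxxxxxx -> Class A (1-126)
Class A, default mask 255.0.0.0 (/8)


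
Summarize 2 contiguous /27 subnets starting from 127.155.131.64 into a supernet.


Original prefix: /27
Number of subnets: 2 = 2^1
New prefix = 27 - 1 = 26
Supernet: 127.155.131.64/26


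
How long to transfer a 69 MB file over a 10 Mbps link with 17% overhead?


Effective throughput = 10 * (1 - 17/100) = 8.3 Mbps
File size in Mb = 69 * 8 = 552 Mb
Time = 552 / 8.3
Time = 66.506 seconds


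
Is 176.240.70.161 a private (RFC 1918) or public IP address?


RFC 1918 private ranges:
  10.0.0.0/8 (10.0.0.0 - 10.255.255.255)
  172.16.0.0/12 (172.16.0.0 - 172.31.255.255)
  192.168.0.0/16 (192.168.0.0 - 192.168.255.255)
Public (not in any RFC 1918 range)


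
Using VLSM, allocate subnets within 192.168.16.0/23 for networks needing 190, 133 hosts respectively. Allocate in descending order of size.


190 hosts -> /24 (254 usable): 192.168.16.0/24
133 hosts -> /24 (254 usable): 192.168.17.0/24
Allocation: 192.168.16.0/24 (190 hosts, 254 usable); 192.168.17.0/24 (133 hosts, 254 usable)


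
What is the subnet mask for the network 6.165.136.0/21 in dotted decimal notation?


/21 means 21 network bits, 11 host bits
Binary: 11111111111111111111100000000000
Mask: 255.255.248.0


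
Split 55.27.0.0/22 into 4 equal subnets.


New prefix = 22 + 2 = 24
Each subnet has 256 addresses
  55.27.0.0/24
  55.27.1.0/24
  55.27.2.0/24
  55.27.3.0/24
Subnets: 55.27.0.0/24, 55.27.1.0/24, 55.27.2.0/24, 55.27.3.0/24


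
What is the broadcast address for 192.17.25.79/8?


Network: 192.0.0.0/8
Host bits = 24
Set all host bits to 1:
Broadcast: 192.255.255.255


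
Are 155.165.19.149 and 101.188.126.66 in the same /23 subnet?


Mask: 255.255.254.0
155.165.19.149 AND mask = 155.165.18.0
101.188.126.66 AND mask = 101.188.126.0
No, different subnets (155.165.18.0 vs 101.188.126.0)


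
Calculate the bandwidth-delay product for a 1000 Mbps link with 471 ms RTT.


BDP = bandwidth * RTT
= 1000 Mbps * 471 ms
= 1000 * 1e6 * 471 / 1000 bits
= 471000000 bits
= 58875000 bytes
= 57495.1172 KB
BDP = 471000000 bits (58875000 bytes)


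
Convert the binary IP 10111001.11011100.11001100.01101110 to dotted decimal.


10111001 = 185
11011100 = 220
11001100 = 204
01101110 = 110
IP: 185.220.204.110


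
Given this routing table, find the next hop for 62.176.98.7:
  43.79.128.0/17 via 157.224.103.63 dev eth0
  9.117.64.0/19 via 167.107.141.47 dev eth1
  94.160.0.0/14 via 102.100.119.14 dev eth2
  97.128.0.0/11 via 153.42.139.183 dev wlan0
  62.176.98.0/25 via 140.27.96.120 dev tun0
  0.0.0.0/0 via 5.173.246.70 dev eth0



Longest prefix match for 62.176.98.7:
  /17 43.79.128.0: no
  /19 9.117.64.0: no
  /14 94.160.0.0: no
  /11 97.128.0.0: no
  /25 62.176.98.0: MATCH
  /0 0.0.0.0: MATCH
Selected: next-hop 140.27.96.120 via tun0 (matched /25)


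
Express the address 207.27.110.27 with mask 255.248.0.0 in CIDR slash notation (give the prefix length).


Binary: 11111111.11111000.00000000.00000000
Count leading 1s
Prefix: /13


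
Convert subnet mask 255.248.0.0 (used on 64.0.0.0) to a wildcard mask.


Subnet mask: 255.248.0.0
Wildcard = 255.255.255.255 - subnet mask
255 - 255 = 0
255 - 248 = 7
255 - 0 = 255
255 - 0 = 255
Wildcard: 0.7.255.255


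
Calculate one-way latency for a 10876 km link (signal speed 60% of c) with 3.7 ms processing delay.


Speed = 0.6 * 3e5 km/s = 180000 km/s
Propagation delay = 10876 / 180000 = 0.0604 s = 60.4222 ms
Processing delay = 3.7 ms
Total one-way latency = 64.1222 ms


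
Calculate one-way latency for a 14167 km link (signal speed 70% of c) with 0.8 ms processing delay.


Speed = 0.7 * 3e5 km/s = 210000 km/s
Propagation delay = 14167 / 210000 = 0.0675 s = 67.4619 ms
Processing delay = 0.8 ms
Total one-way latency = 68.2619 ms


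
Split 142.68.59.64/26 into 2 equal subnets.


New prefix = 26 + 1 = 27
Each subnet has 32 addresses
  142.68.59.64/27
  142.68.59.96/27
Subnets: 142.68.59.64/27, 142.68.59.96/27


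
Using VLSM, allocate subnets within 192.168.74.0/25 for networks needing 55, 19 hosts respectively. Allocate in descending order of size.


55 hosts -> /26 (62 usable): 192.168.74.0/26
19 hosts -> /27 (30 usable): 192.168.74.64/27
Allocation: 192.168.74.0/26 (55 hosts, 62 usable); 192.168.74.64/27 (19 hosts, 30 usable)


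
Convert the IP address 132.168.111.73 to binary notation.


132 = 10000100
168 = 10101000
111 = 01101111
73 = 01001001
Binary: 10000100.10101000.01101111.01001001


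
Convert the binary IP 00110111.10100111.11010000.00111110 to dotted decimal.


00110111 = 55
10100111 = 167
11010000 = 208
00111110 = 62
IP: 55.167.208.62


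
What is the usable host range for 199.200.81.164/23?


Network: 199.200.80.0
Broadcast: 199.200.81.255
First usable = network + 1
Last usable = broadcast - 1
Range: 199.200.80.1 to 199.200.81.254


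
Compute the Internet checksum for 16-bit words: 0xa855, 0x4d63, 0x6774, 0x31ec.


Sum all words (with carry folding):
+ 0xa855 = 0xa855
+ 0x4d63 = 0xf5b8
+ 0x6774 = 0x5d2d
+ 0x31ec = 0x8f19
One's complement: ~0x8f19
Checksum = 0x70e6


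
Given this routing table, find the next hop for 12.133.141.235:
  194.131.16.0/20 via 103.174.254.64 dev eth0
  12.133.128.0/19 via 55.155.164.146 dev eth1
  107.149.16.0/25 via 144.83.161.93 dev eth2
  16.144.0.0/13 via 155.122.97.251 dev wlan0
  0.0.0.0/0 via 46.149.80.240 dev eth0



Longest prefix match for 12.133.141.235:
  /20 194.131.16.0: no
  /19 12.133.128.0: MATCH
  /25 107.149.16.0: no
  /13 16.144.0.0: no
  /0 0.0.0.0: MATCH
Selected: next-hop 55.155.164.146 via eth1 (matched /19)


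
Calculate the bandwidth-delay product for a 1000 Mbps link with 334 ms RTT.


BDP = bandwidth * RTT
= 1000 Mbps * 334 ms
= 1000 * 1e6 * 334 / 1000 bits
= 334000000 bits
= 41750000 bytes
= 40771.4844 KB
BDP = 334000000 bits (41750000 bytes)


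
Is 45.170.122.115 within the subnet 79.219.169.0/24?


Subnet network: 79.219.169.0
Test IP AND mask: 45.170.122.0
No, 45.170.122.115 is not in 79.219.169.0/24


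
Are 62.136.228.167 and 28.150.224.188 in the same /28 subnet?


Mask: 255.255.255.240
62.136.228.167 AND mask = 62.136.228.160
28.150.224.188 AND mask = 28.150.224.176
No, different subnets (62.136.228.160 vs 28.150.224.176)


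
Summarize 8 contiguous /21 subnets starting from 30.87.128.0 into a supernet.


Original prefix: /21
Number of subnets: 8 = 2^3
New prefix = 21 - 3 = 18
Supernet: 30.87.128.0/18


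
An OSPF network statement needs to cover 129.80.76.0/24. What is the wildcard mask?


Subnet mask: 255.255.255.0
Wildcard = 255.255.255.255 - subnet mask
255 - 255 = 0
255 - 255 = 0
255 - 255 = 0
255 - 0 = 255
Wildcard: 0.0.0.255


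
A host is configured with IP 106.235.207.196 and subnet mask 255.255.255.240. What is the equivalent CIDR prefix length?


Binary: 11111111.11111111.11111111.11110000
Count leading 1s
Prefix: /28


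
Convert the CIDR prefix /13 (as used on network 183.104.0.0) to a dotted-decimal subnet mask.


/13 means 13 network bits, 19 host bits
Binary: 11111111111110000000000000000000
Mask: 255.248.0.0


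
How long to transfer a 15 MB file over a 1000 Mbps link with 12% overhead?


Effective throughput = 1000 * (1 - 12/100) = 880 Mbps
File size in Mb = 15 * 8 = 120 Mb
Time = 120 / 880
Time = 0.1364 seconds


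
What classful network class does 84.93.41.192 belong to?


First octet: 84
Binary: 01010100
0xxxxxxx -> Class A (1-126)
Class A, default mask 255.0.0.0 (/8)


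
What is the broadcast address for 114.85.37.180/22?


Network: 114.85.36.0/22
Host bits = 10
Set all host bits to 1:
Broadcast: 114.85.39.255


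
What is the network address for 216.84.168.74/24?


IP:   11011000.01010100.10101000.01001010
Mask: 11111111.11111111.11111111.00000000
AND operation:
Net:  11011000.01010100.10101000.00000000
Network: 216.84.168.0/24


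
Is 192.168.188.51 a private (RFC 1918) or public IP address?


RFC 1918 private ranges:
  10.0.0.0/8 (10.0.0.0 - 10.255.255.255)
  172.16.0.0/12 (172.16.0.0 - 172.31.255.255)
  192.168.0.0/16 (192.168.0.0 - 192.168.255.255)
Private (in 192.168.0.0/16)


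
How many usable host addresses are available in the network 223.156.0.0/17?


Host bits = 32 - 17 = 15
Total addresses = 2^15 = 32768
Usable = total - 2 (network and broadcast)
Usable hosts: 32766


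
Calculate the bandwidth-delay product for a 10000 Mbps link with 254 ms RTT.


BDP = bandwidth * RTT
= 10000 Mbps * 254 ms
= 10000 * 1e6 * 254 / 1000 bits
= 2540000000 bits
= 317500000 bytes
= 310058.5938 KB
BDP = 2540000000 bits (317500000 bytes)


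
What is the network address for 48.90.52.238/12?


IP:   00110000.01011010.00110100.11101110
Mask: 11111111.11110000.00000000.00000000
AND operation:
Net:  00110000.01010000.00000000.00000000
Network: 48.80.0.0/12


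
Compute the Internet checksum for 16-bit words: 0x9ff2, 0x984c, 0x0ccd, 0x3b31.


Sum all words (with carry folding):
+ 0x9ff2 = 0x9ff2
+ 0x984c = 0x383f
+ 0x0ccd = 0x450c
+ 0x3b31 = 0x803d
One's complement: ~0x803d
Checksum = 0x7fc2


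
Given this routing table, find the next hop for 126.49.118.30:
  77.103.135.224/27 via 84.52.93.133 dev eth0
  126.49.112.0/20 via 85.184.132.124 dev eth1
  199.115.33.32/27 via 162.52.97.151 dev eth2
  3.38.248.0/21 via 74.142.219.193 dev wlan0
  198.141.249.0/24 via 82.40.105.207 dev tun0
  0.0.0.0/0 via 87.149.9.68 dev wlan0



Longest prefix match for 126.49.118.30:
  /27 77.103.135.224: no
  /20 126.49.112.0: MATCH
  /27 199.115.33.32: no
  /21 3.38.248.0: no
  /24 198.141.249.0: no
  /0 0.0.0.0: MATCH
Selected: next-hop 85.184.132.124 via eth1 (matched /20)


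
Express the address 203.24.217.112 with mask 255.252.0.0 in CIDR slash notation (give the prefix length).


Binary: 11111111.11111100.00000000.00000000
Count leading 1s
Prefix: /14


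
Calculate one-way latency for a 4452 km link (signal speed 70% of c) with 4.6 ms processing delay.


Speed = 0.7 * 3e5 km/s = 210000 km/s
Propagation delay = 4452 / 210000 = 0.0212 s = 21.2 ms
Processing delay = 4.6 ms
Total one-way latency = 25.8 ms


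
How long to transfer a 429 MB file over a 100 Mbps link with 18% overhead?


Effective throughput = 100 * (1 - 18/100) = 82 Mbps
File size in Mb = 429 * 8 = 3432 Mb
Time = 3432 / 82
Time = 41.8537 seconds


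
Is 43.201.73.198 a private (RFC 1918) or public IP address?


RFC 1918 private ranges:
  10.0.0.0/8 (10.0.0.0 - 10.255.255.255)
  172.16.0.0/12 (172.16.0.0 - 172.31.255.255)
  192.168.0.0/16 (192.168.0.0 - 192.168.255.255)
Public (not in any RFC 1918 range)


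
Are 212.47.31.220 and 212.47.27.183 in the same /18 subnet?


Mask: 255.255.192.0
212.47.31.220 AND mask = 212.47.0.0
212.47.27.183 AND mask = 212.47.0.0
Yes, same subnet (212.47.0.0)


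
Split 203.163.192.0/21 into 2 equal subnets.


New prefix = 21 + 1 = 22
Each subnet has 1024 addresses
  203.163.192.0/22
  203.163.196.0/22
Subnets: 203.163.192.0/22, 203.163.196.0/22


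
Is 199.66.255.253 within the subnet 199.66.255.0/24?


Subnet network: 199.66.255.0
Test IP AND mask: 199.66.255.0
Yes, 199.66.255.253 is in 199.66.255.0/24


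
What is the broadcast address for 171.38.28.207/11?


Network: 171.32.0.0/11
Host bits = 21
Set all host bits to 1:
Broadcast: 171.63.255.255


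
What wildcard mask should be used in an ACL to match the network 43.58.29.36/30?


Subnet mask: 255.255.255.252
Wildcard = 255.255.255.255 - subnet mask
255 - 255 = 0
255 - 255 = 0
255 - 255 = 0
255 - 252 = 3
Wildcard: 0.0.0.3


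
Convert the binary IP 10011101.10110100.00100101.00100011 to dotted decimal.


10011101 = 157
10110100 = 180
00100101 = 37
00100011 = 35
IP: 157.180.37.35


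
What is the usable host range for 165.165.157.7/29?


Network: 165.165.157.0
Broadcast: 165.165.157.7
First usable = network + 1
Last usable = broadcast - 1
Range: 165.165.157.1 to 165.165.157.6


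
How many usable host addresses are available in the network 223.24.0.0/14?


Host bits = 32 - 14 = 18
Total addresses = 2^18 = 262144
Usable = total - 2 (network and broadcast)
Usable hosts: 262142


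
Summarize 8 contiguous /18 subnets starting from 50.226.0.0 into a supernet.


Original prefix: /18
Number of subnets: 8 = 2^3
New prefix = 18 - 3 = 15
Supernet: 50.226.0.0/15


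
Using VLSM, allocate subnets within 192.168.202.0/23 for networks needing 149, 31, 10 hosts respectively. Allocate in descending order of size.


149 hosts -> /24 (254 usable): 192.168.202.0/24
31 hosts -> /26 (62 usable): 192.168.203.0/26
10 hosts -> /28 (14 usable): 192.168.203.64/28
Allocation: 192.168.202.0/24 (149 hosts, 254 usable); 192.168.203.0/26 (31 hosts, 62 usable); 192.168.203.64/28 (10 hosts, 14 usable)


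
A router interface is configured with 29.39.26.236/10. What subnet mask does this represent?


/10 means 10 network bits, 22 host bits
Binary: 11111111110000000000000000000000
Mask: 255.192.0.0


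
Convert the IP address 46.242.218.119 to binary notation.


46 = 00101110
242 = 11110010
218 = 11011010
119 = 01110111
Binary: 00101110.11110010.11011010.01110111


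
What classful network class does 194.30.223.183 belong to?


First octet: 194
Binary: 11000010
110xxxxx -> Class C (192-223)
Class C, default mask 255.255.255.0 (/24)


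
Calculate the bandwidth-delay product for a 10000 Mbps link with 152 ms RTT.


BDP = bandwidth * RTT
= 10000 Mbps * 152 ms
= 10000 * 1e6 * 152 / 1000 bits
= 1520000000 bits
= 190000000 bytes
= 185546.875 KB
BDP = 1520000000 bits (190000000 bytes)


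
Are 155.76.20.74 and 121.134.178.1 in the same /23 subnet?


Mask: 255.255.254.0
155.76.20.74 AND mask = 155.76.20.0
121.134.178.1 AND mask = 121.134.178.0
No, different subnets (155.76.20.0 vs 121.134.178.0)


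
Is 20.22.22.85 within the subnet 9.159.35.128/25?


Subnet network: 9.159.35.128
Test IP AND mask: 20.22.22.0
No, 20.22.22.85 is not in 9.159.35.128/25


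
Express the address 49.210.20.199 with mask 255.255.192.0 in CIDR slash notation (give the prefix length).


Binary: 11111111.11111111.11000000.00000000
Count leading 1s
Prefix: /18


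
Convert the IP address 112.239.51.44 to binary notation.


112 = 01110000
239 = 11101111
51 = 00110011
44 = 00101100
Binary: 01110000.11101111.00110011.00101100


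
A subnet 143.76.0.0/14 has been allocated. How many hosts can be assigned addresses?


Host bits = 32 - 14 = 18
Total addresses = 2^18 = 262144
Usable = total - 2 (network and broadcast)
Usable hosts: 262142


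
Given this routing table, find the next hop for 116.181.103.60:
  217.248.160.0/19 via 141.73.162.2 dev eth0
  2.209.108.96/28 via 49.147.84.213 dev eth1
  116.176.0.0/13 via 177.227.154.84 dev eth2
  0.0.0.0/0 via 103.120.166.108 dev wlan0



Longest prefix match for 116.181.103.60:
  /19 217.248.160.0: no
  /28 2.209.108.96: no
  /13 116.176.0.0: MATCH
  /0 0.0.0.0: MATCH
Selected: next-hop 177.227.154.84 via eth2 (matched /13)


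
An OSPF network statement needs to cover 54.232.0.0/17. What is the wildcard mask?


Subnet mask: 255.255.128.0
Wildcard = 255.255.255.255 - subnet mask
255 - 255 = 0
255 - 255 = 0
255 - 128 = 127
255 - 0 = 255
Wildcard: 0.0.127.255


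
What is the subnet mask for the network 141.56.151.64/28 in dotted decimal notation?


/28 means 28 network bits, 4 host bits
Binary: 11111111111111111111111111110000
Mask: 255.255.255.240


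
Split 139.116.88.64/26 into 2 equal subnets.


New prefix = 26 + 1 = 27
Each subnet has 32 addresses
  139.116.88.64/27
  139.116.88.96/27
Subnets: 139.116.88.64/27, 139.116.88.96/27


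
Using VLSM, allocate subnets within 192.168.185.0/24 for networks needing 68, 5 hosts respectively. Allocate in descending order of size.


68 hosts -> /25 (126 usable): 192.168.185.0/25
5 hosts -> /29 (6 usable): 192.168.185.128/29
Allocation: 192.168.185.0/25 (68 hosts, 126 usable); 192.168.185.128/29 (5 hosts, 6 usable)


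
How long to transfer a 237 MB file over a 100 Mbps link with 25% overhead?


Effective throughput = 100 * (1 - 25/100) = 75 Mbps
File size in Mb = 237 * 8 = 1896 Mb
Time = 1896 / 75
Time = 25.28 seconds


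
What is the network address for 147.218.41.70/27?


IP:   10010011.11011010.00101001.01000110
Mask: 11111111.11111111.11111111.11100000
AND operation:
Net:  10010011.11011010.00101001.01000000
Network: 147.218.41.64/27


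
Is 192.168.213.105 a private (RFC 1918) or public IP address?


RFC 1918 private ranges:
  10.0.0.0/8 (10.0.0.0 - 10.255.255.255)
  172.16.0.0/12 (172.16.0.0 - 172.31.255.255)
  192.168.0.0/16 (192.168.0.0 - 192.168.255.255)
Private (in 192.168.0.0/16)


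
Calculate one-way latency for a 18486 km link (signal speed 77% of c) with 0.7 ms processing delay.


Speed = 0.77 * 3e5 km/s = 231000 km/s
Propagation delay = 18486 / 231000 = 0.08 s = 80.026 ms
Processing delay = 0.7 ms
Total one-way latency = 80.726 ms


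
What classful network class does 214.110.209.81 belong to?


First octet: 214
Binary: 11010110
110xxxxx -> Class C (192-223)
Class C, default mask 255.255.255.0 (/24)


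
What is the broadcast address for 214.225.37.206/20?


Network: 214.225.32.0/20
Host bits = 12
Set all host bits to 1:
Broadcast: 214.225.47.255


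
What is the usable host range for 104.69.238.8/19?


Network: 104.69.224.0
Broadcast: 104.69.255.255
First usable = network + 1
Last usable = broadcast - 1
Range: 104.69.224.1 to 104.69.255.254


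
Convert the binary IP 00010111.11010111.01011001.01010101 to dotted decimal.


00010111 = 23
11010111 = 215
01011001 = 89
01010101 = 85
IP: 23.215.89.85


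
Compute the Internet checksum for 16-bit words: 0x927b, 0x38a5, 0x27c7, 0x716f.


Sum all words (with carry folding):
+ 0x927b = 0x927b
+ 0x38a5 = 0xcb20
+ 0x27c7 = 0xf2e7
+ 0x716f = 0x6457
One's complement: ~0x6457
Checksum = 0x9ba8


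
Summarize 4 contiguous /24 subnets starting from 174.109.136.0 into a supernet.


Original prefix: /24
Number of subnets: 4 = 2^2
New prefix = 24 - 2 = 22
Supernet: 174.109.136.0/22


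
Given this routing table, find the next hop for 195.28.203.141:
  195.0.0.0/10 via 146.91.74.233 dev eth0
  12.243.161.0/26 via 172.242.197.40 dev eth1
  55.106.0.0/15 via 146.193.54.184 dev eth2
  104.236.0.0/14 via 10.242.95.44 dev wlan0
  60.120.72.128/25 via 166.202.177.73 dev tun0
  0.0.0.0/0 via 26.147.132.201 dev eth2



Longest prefix match for 195.28.203.141:
  /10 195.0.0.0: MATCH
  /26 12.243.161.0: no
  /15 55.106.0.0: no
  /14 104.236.0.0: no
  /25 60.120.72.128: no
  /0 0.0.0.0: MATCH
Selected: next-hop 146.91.74.233 via eth0 (matched /10)


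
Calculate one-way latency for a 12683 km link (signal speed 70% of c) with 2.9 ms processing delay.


Speed = 0.7 * 3e5 km/s = 210000 km/s
Propagation delay = 12683 / 210000 = 0.0604 s = 60.3952 ms
Processing delay = 2.9 ms
Total one-way latency = 63.2952 ms


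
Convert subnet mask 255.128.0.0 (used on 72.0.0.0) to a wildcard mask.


Subnet mask: 255.128.0.0
Wildcard = 255.255.255.255 - subnet mask
255 - 255 = 0
255 - 128 = 127
255 - 0 = 255
255 - 0 = 255
Wildcard: 0.127.255.255


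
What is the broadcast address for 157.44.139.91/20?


Network: 157.44.128.0/20
Host bits = 12
Set all host bits to 1:
Broadcast: 157.44.143.255


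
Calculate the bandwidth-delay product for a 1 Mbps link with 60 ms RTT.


BDP = bandwidth * RTT
= 1 Mbps * 60 ms
= 1 * 1e6 * 60 / 1000 bits
= 60000 bits
= 7500 bytes
= 7.3242 KB
BDP = 60000 bits (7500 bytes)


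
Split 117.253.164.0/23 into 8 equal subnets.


New prefix = 23 + 3 = 26
Each subnet has 64 addresses
  117.253.164.0/26
  117.253.164.64/26
  117.253.164.128/26
  117.253.164.192/26
  117.253.165.0/26
  117.253.165.64/26
  117.253.165.128/26
  117.253.165.192/26
Subnets: 117.253.164.0/26, 117.253.164.64/26, 117.253.164.128/26, 117.253.164.192/26, 117.253.165.0/26, 117.253.165.64/26, 117.253.165.128/26, 117.253.165.192/26


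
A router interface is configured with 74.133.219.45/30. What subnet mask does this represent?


/30 means 30 network bits, 2 host bits
Binary: 11111111111111111111111111111100
Mask: 255.255.255.252


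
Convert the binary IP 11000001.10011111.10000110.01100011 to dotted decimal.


11000001 = 193
10011111 = 159
10000110 = 134
01100011 = 99
IP: 193.159.134.99


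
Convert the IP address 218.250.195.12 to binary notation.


218 = 11011010
250 = 11111010
195 = 11000011
12 = 00001100
Binary: 11011010.11111010.11000011.00001100


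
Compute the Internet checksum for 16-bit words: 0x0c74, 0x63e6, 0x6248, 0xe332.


Sum all words (with carry folding):
+ 0x0c74 = 0x0c74
+ 0x63e6 = 0x705a
+ 0x6248 = 0xd2a2
+ 0xe332 = 0xb5d5
One's complement: ~0xb5d5
Checksum = 0x4a2a


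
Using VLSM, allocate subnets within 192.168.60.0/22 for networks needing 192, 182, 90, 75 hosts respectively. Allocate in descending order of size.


192 hosts -> /24 (254 usable): 192.168.60.0/24
182 hosts -> /24 (254 usable): 192.168.61.0/24
90 hosts -> /25 (126 usable): 192.168.62.0/25
75 hosts -> /25 (126 usable): 192.168.62.128/25
Allocation: 192.168.60.0/24 (192 hosts, 254 usable); 192.168.61.0/24 (182 hosts, 254 usable); 192.168.62.0/25 (90 hosts, 126 usable); 192.168.62.128/25 (75 hosts, 126 usable)


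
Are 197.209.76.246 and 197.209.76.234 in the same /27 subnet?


Mask: 255.255.255.224
197.209.76.246 AND mask = 197.209.76.224
197.209.76.234 AND mask = 197.209.76.224
Yes, same subnet (197.209.76.224)
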